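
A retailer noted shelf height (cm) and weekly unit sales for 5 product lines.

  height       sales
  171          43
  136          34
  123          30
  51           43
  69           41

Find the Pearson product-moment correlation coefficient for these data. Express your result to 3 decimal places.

-0.276

n = 5, Σx = 550, Σy = 191, Σx² = 70228, Σy² = 7435, Σxy = 20689
nΣxy − ΣxΣy = 103445 − 105050 = -1605
nΣx² − (Σx)² = 351140 − 302500 = 48640; nΣy² − (Σy)² = 37175 − 36481 = 694
r = -1605 / √(48640 × 694) = -1605 / 5810.0052 ≈ -0.276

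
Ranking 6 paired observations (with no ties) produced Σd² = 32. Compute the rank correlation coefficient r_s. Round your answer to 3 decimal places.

0.086

ρ = 1 − 6Σd² / [n(n²−1)] = 1 − 6×32 / (6×35)
  = 1 − 192/210 = 1 − 0.9143 ≈ 0.086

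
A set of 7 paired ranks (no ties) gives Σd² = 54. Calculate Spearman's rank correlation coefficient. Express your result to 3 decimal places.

0.036

ρ = 1 − 6Σd² / [n(n²−1)] = 1 − 6×54 / (7×48)
  = 1 − 324/336 = 1 − 0.9643 ≈ 0.036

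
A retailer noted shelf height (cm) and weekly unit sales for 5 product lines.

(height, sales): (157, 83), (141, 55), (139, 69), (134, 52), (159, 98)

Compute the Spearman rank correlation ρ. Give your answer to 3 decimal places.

Rank height: 4, 3, 2, 1, 5
Rank sales: 4, 2, 3, 1, 5
d = rank(height) − rank(sales): 0, 1, -1, 0, 0; Σd² = 2
ρ = 1 − 6Σd² / [n(n²−1)] = 1 − 6×2 / (5×24) = 1 − 12/120 ≈ 0.900

0.900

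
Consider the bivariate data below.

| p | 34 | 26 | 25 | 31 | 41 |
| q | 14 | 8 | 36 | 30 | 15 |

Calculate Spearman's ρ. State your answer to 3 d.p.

Rank p: 4, 2, 1, 3, 5
Rank q: 2, 1, 5, 4, 3
d = rank(p) − rank(q): 2, 1, -4, -1, 2; Σd² = 26
ρ = 1 − 6Σd² / [n(n²−1)] = 1 − 6×26 / (5×24) = 1 − 156/120 ≈ -0.300

-0.300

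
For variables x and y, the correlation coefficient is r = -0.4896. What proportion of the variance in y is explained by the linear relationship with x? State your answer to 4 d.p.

0.2397

r² = (-0.4896)² = 0.2397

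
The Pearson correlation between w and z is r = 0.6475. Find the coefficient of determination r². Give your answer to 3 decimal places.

0.419

r² = (0.6475)² = 0.419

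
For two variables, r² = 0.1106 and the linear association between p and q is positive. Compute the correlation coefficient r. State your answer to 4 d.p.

0.3326

|r| = √0.1106 = 0.3326
The association is positive, so r = 0.3326.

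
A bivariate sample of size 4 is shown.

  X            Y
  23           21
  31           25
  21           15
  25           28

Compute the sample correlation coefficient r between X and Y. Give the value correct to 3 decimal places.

0.659

n = 4, ΣX = 100, ΣY = 89, ΣX² = 2556, ΣY² = 2075, ΣXY = 2273
nΣXY − ΣXΣY = 9092 − 8900 = 192
nΣX² − (ΣX)² = 10224 − 10000 = 224; nΣY² − (ΣY)² = 8300 − 7921 = 379
r = 192 / √(224 × 379) = 192 / 291.3692 ≈ 0.659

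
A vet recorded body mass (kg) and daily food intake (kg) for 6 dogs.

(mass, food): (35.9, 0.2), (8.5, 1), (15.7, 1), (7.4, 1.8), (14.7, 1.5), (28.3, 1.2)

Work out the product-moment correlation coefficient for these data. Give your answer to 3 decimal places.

-0.732

n = 6, Σx = 110.5, Σy = 6.7, Σx² = 2679.29, Σy² = 8.97, Σxy = 100.71
nΣxy − ΣxΣy = 604.26 − 740.35 = -136.09
nΣx² − (Σx)² = 16075.74 − 12210.25 = 3865.49; nΣy² − (Σy)² = 53.82 − 44.89 = 8.93
r = -136.09 / √(3865.49 × 8.93) = -136.09 / 185.7924 ≈ -0.732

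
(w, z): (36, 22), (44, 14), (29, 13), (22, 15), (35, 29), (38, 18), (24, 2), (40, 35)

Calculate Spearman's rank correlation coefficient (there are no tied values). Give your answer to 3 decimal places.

Rank w: 5, 8, 3, 1, 4, 6, 2, 7
Rank z: 6, 3, 2, 4, 7, 5, 1, 8
d = rank(w) − rank(z): -1, 5, 1, -3, -3, 1, 1, -1; Σd² = 48
ρ = 1 − 6Σd² / [n(n²−1)] = 1 − 6×48 / (8×63) = 1 − 288/504 ≈ 0.429

0.429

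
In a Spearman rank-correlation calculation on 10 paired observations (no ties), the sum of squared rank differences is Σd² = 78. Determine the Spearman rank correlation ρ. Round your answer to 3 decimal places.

0.527

ρ = 1 − 6Σd² / [n(n²−1)] = 1 − 6×78 / (10×99)
  = 1 − 468/990 = 1 − 0.4727 ≈ 0.527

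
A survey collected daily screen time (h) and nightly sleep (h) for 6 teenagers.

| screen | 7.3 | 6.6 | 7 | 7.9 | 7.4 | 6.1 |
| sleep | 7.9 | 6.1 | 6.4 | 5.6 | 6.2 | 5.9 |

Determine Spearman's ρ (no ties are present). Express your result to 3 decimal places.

Rank screen: 4, 2, 3, 6, 5, 1
Rank sleep: 6, 3, 5, 1, 4, 2
d = rank(screen) − rank(sleep): -2, -1, -2, 5, 1, -1; Σd² = 36
ρ = 1 − 6Σd² / [n(n²−1)] = 1 − 6×36 / (6×35) = 1 − 216/210 ≈ -0.029

-0.029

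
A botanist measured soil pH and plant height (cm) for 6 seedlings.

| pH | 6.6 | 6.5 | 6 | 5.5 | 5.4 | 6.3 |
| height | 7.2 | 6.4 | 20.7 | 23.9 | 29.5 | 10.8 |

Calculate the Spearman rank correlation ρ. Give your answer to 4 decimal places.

-0.9429

Rank pH: 6, 5, 3, 2, 1, 4
Rank height: 2, 1, 4, 5, 6, 3
d = rank(pH) − rank(height): 4, 4, -1, -3, -5, 1; Σd² = 68
ρ = 1 − 6Σd² / [n(n²−1)] = 1 − 6×68 / (6×35) = 1 − 408/210 ≈ -0.9429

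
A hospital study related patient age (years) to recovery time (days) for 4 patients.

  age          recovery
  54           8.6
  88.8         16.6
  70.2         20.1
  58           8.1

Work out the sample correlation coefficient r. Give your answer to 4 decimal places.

0.7217

n = 4, Σx = 271, Σy = 53.4, Σx² = 19093.48, Σy² = 819.14, Σxy = 3819.3
nΣxy − ΣxΣy = 15277.2 − 14471.4 = 805.8
nΣx² − (Σx)² = 76373.92 − 73441 = 2932.92; nΣy² − (Σy)² = 3276.56 − 2851.56 = 425
r = 805.8 / √(2932.92 × 425) = 805.8 / 1116.4636 ≈ 0.7217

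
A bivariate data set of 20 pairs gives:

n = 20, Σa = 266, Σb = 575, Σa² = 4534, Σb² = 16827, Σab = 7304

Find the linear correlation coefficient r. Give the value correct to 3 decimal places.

r = (nΣab − ΣaΣb) / √[(nΣa² − (Σa)²)(nΣb² − (Σb)²)]
Numerator: 20×7304 − 266×575 = -6870
Denominator: √[(90680 − 70756)(336540 − 330625)] = √[19924 × 5915] = 10855.8952
r = -6870 / 10855.8952 ≈ -0.633

-0.633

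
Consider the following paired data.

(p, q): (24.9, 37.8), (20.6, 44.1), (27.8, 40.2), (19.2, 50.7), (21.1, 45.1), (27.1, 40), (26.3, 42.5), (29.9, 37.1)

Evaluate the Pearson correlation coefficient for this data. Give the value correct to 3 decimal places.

n = 8, Σp = 196.9, Σq = 337.5, Σp² = 4951.17, Σq² = 14376.85, Σpq = 8203.33
nΣpq − ΣpΣq = 65626.64 − 66453.75 = -827.11
nΣp² − (Σp)² = 39609.36 − 38769.61 = 839.75; nΣq² − (Σq)² = 115014.8 − 113906.25 = 1108.55
r = -827.11 / √(839.75 × 1108.55) = -827.11 / 964.8341 ≈ -0.857

-0.857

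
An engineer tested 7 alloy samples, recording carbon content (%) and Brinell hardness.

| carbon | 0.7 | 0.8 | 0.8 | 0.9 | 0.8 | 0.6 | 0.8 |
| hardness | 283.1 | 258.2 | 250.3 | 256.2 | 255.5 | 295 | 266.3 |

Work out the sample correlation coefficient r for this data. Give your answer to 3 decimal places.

-0.890

n = 7, Σx = 5.4, Σy = 1864.6, Σx² = 4.22, Σy² = 498322.32, Σxy = 1429.99
nΣxy − ΣxΣy = 10009.93 − 10068.84 = -58.91
nΣx² − (Σx)² = 29.54 − 29.16 = 0.38; nΣy² − (Σy)² = 3488256.24 − 3476733.16 = 11523.08
r = -58.91 / √(0.38 × 11523.08) = -58.91 / 66.1723 ≈ -0.890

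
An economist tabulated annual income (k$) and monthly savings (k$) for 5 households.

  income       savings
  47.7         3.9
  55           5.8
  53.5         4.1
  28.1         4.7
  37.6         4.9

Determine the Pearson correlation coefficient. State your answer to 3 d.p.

0.064

n = 5, Σx = 221.9, Σy = 23.4, Σx² = 10365.91, Σy² = 111.76, Σxy = 1040.69
nΣxy − ΣxΣy = 5203.45 − 5192.46 = 10.99
nΣx² − (Σx)² = 51829.55 − 49239.61 = 2589.94; nΣy² − (Σy)² = 558.8 − 547.56 = 11.24
r = 10.99 / √(2589.94 × 11.24) = 10.99 / 170.6192 ≈ 0.064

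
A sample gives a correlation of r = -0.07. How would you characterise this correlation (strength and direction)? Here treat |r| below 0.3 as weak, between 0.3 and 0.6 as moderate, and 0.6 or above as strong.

r = -0.07 < 0 so the relationship is negative.
|r| = 0.07, which falls in the weak range.

weak negative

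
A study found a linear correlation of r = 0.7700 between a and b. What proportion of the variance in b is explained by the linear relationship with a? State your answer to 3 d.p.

0.593

r² = (0.7700)² = 0.593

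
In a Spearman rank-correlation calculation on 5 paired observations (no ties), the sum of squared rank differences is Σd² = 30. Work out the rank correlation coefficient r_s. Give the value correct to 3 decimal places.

-0.500

ρ = 1 − 6Σd² / [n(n²−1)] = 1 − 6×30 / (5×24)
  = 1 − 180/120 = 1 − 1.5000 ≈ -0.500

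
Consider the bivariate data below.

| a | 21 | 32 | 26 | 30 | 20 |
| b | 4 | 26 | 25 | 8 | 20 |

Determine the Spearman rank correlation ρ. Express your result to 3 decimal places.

0.500

Rank a: 2, 5, 3, 4, 1
Rank b: 1, 5, 4, 2, 3
d = rank(a) − rank(b): 1, 0, -1, 2, -2; Σd² = 10
ρ = 1 − 6Σd² / [n(n²−1)] = 1 − 6×10 / (5×24) = 1 − 60/120 ≈ 0.500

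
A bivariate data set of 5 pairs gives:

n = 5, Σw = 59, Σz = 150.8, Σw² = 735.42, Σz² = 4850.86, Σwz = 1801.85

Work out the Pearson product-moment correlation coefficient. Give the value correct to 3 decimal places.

r = (nΣwz − ΣwΣz) / √[(nΣw² − (Σw)²)(nΣz² − (Σz)²)]
Numerator: 5×1801.85 − 59×150.8 = 112.05
Denominator: √[(3677.1 − 3481)(24254.3 − 22740.64)] = √[196.1 × 1513.66] = 544.8199
r = 112.05 / 544.8199 ≈ 0.206

0.206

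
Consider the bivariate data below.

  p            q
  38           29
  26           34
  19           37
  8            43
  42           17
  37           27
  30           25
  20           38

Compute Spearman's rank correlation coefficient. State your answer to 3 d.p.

-0.881

Rank p: 7, 4, 2, 1, 8, 6, 5, 3
Rank q: 4, 5, 6, 8, 1, 3, 2, 7
d = rank(p) − rank(q): 3, -1, -4, -7, 7, 3, 3, -4; Σd² = 158
ρ = 1 − 6Σd² / [n(n²−1)] = 1 − 6×158 / (8×63) = 1 − 948/504 ≈ -0.881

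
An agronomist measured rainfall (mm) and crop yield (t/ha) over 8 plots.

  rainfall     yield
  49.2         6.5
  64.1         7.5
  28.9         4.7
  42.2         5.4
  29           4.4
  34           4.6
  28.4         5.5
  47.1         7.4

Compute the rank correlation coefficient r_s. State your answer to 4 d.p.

0.6667

Rank rainfall: 7, 8, 2, 5, 3, 4, 1, 6
Rank yield: 6, 8, 3, 4, 1, 2, 5, 7
d = rank(rainfall) − rank(yield): 1, 0, -1, 1, 2, 2, -4, -1; Σd² = 28
ρ = 1 − 6Σd² / [n(n²−1)] = 1 − 6×28 / (8×63) = 1 − 168/504 ≈ 0.6667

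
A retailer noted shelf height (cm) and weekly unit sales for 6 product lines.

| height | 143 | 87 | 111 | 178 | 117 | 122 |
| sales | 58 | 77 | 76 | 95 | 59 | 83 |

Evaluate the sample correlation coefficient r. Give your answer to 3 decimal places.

0.348

n = 6, Σx = 758, Σy = 448, Σx² = 100596, Σy² = 34464, Σxy = 57368
nΣxy − ΣxΣy = 344208 − 339584 = 4624
nΣx² − (Σx)² = 603576 − 574564 = 29012; nΣy² − (Σy)² = 206784 − 200704 = 6080
r = 4624 / √(29012 × 6080) = 4624 / 13281.3011 ≈ 0.348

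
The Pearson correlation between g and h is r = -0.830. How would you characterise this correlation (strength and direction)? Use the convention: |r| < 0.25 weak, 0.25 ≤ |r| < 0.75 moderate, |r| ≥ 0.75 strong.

r = -0.830 < 0 so the relationship is negative.
|r| = 0.830, which falls in the strong range.

strong negative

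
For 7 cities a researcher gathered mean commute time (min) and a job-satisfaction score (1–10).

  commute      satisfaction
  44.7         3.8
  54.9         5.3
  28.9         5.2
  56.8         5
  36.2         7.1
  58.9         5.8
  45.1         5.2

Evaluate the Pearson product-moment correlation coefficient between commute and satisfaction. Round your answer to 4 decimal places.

n = 7, Σx = 325.5, Σy = 37.4, Σx² = 15887.21, Σy² = 205.66, Σxy = 1728.27
nΣxy − ΣxΣy = 12097.89 − 12173.7 = -75.81
nΣx² − (Σx)² = 111210.47 − 105950.25 = 5260.22; nΣy² − (Σy)² = 1439.62 − 1398.76 = 40.86
r = -75.81 / √(5260.22 × 40.86) = -75.81 / 463.6082 ≈ -0.1635

-0.1635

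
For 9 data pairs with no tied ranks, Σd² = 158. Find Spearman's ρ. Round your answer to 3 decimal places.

ρ = 1 − 6Σd² / [n(n²−1)] = 1 − 6×158 / (9×80)
  = 1 − 948/720 = 1 − 1.3167 ≈ -0.317

-0.317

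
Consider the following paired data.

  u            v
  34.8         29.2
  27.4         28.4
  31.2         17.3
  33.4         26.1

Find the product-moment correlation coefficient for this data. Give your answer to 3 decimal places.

n = 4, Σu = 126.8, Σv = 101, Σu² = 4050.8, Σv² = 2639.7, Σuv = 3205.82
nΣuv − ΣuΣv = 12823.28 − 12806.8 = 16.48
nΣu² − (Σu)² = 16203.2 − 16078.24 = 124.96; nΣv² − (Σv)² = 10558.8 − 10201 = 357.8
r = 16.48 / √(124.96 × 357.8) = 16.48 / 211.4490 ≈ 0.078

0.078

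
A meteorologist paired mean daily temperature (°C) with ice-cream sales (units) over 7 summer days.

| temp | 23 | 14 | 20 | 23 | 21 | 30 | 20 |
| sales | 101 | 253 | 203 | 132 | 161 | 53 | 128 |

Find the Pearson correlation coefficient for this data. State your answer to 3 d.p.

n = 7, Σx = 151, Σy = 1031, Σx² = 3395, Σy² = 177957, Σxy = 20492
nΣxy − ΣxΣy = 143444 − 155681 = -12237
nΣx² − (Σx)² = 23765 − 22801 = 964; nΣy² − (Σy)² = 1245699 − 1062961 = 182738
r = -12237 / √(964 × 182738) = -12237 / 13272.5066 ≈ -0.922

-0.922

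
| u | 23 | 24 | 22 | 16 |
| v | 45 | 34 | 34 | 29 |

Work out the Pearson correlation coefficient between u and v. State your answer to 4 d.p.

0.6245

n = 4, Σu = 85, Σv = 142, Σu² = 1845, Σv² = 5178, Σuv = 3063
nΣuv − ΣuΣv = 12252 − 12070 = 182
nΣu² − (Σu)² = 7380 − 7225 = 155; nΣv² − (Σv)² = 20712 − 20164 = 548
r = 182 / √(155 × 548) = 182 / 291.4447 ≈ 0.6245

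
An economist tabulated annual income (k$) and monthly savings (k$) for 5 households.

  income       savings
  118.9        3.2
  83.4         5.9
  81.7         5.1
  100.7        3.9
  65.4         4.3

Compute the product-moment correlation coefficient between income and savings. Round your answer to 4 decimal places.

n = 5, Σx = 450.1, Σy = 22.4, Σx² = 42185.31, Σy² = 104.76, Σxy = 1963.16
nΣxy − ΣxΣy = 9815.8 − 10082.24 = -266.44
nΣx² − (Σx)² = 210926.55 − 202590.01 = 8336.54; nΣy² − (Σy)² = 523.8 − 501.76 = 22.04
r = -266.44 / √(8336.54 × 22.04) = -266.44 / 428.6459 ≈ -0.6216

-0.6216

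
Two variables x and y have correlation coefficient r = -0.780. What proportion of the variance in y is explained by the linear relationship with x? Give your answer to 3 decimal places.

0.608

r² = (-0.780)² = 0.608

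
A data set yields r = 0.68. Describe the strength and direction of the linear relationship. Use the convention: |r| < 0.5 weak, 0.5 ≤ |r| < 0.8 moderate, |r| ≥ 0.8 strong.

r = 0.68 > 0 so the relationship is positive.
|r| = 0.68, which falls in the moderate range.

moderate positive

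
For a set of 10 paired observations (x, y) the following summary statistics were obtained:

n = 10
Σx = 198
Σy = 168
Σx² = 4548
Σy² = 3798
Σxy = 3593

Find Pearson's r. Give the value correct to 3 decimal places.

r = (nΣxy − ΣxΣy) / √[(nΣx² − (Σx)²)(nΣy² − (Σy)²)]
Numerator: 10×3593 − 198×168 = 2666
Denominator: √[(45480 − 39204)(37980 − 28224)] = √[6276 × 9756] = 7824.8742
r = 2666 / 7824.8742 ≈ 0.341

0.341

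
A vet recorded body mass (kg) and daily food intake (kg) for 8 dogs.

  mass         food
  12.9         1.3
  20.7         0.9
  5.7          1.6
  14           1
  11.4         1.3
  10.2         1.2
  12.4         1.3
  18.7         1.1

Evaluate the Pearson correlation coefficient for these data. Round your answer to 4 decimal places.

-0.8725

n = 8, Σx = 106, Σy = 9.7, Σx² = 1560.84, Σy² = 12.09, Σxy = 122.27
nΣxy − ΣxΣy = 978.16 − 1028.2 = -50.04
nΣx² − (Σx)² = 12486.72 − 11236 = 1250.72; nΣy² − (Σy)² = 96.72 − 94.09 = 2.63
r = -50.04 / √(1250.72 × 2.63) = -50.04 / 57.3532 ≈ -0.8725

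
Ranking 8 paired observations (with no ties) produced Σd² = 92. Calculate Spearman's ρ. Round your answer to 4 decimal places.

-0.0952

ρ = 1 − 6Σd² / [n(n²−1)] = 1 − 6×92 / (8×63)
  = 1 − 552/504 = 1 − 1.09524 ≈ -0.0952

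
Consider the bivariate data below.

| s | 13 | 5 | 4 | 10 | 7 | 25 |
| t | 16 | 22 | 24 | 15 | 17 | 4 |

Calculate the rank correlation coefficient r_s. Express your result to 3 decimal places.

Rank s: 5, 2, 1, 4, 3, 6
Rank t: 3, 5, 6, 2, 4, 1
d = rank(s) − rank(t): 2, -3, -5, 2, -1, 5; Σd² = 68
ρ = 1 − 6Σd² / [n(n²−1)] = 1 − 6×68 / (6×35) = 1 − 408/210 ≈ -0.943

-0.943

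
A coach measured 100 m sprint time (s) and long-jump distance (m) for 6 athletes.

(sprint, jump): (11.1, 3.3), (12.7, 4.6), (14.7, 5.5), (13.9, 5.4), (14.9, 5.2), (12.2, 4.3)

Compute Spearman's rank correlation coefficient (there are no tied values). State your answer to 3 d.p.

0.829

Rank sprint: 1, 3, 5, 4, 6, 2
Rank jump: 1, 3, 6, 5, 4, 2
d = rank(sprint) − rank(jump): 0, 0, -1, -1, 2, 0; Σd² = 6
ρ = 1 − 6Σd² / [n(n²−1)] = 1 − 6×6 / (6×35) = 1 − 36/210 ≈ 0.829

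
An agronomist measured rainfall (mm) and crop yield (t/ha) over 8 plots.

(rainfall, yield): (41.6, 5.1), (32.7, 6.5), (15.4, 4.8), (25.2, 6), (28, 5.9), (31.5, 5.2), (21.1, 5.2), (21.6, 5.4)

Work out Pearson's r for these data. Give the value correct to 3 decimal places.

n = 8, Σx = 217.1, Σy = 44.1, Σx² = 6360.07, Σy² = 245.35, Σxy = 1205.19
nΣxy − ΣxΣy = 9641.52 − 9574.11 = 67.41
nΣx² − (Σx)² = 50880.56 − 47132.41 = 3748.15; nΣy² − (Σy)² = 1962.8 − 1944.81 = 17.99
r = 67.41 / √(3748.15 × 17.99) = 67.41 / 259.6714 ≈ 0.260

0.260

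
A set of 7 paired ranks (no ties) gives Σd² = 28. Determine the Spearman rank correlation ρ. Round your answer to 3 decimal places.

0.500

ρ = 1 − 6Σd² / [n(n²−1)] = 1 − 6×28 / (7×48)
  = 1 − 168/336 = 1 − 0.5000 ≈ 0.500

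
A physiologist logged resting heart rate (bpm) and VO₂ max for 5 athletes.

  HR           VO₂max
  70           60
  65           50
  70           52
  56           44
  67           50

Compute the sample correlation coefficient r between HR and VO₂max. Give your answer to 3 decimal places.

n = 5, Σx = 328, Σy = 256, Σx² = 21650, Σy² = 13240, Σxy = 16904
nΣxy − ΣxΣy = 84520 − 83968 = 552
nΣx² − (Σx)² = 108250 − 107584 = 666; nΣy² − (Σy)² = 66200 − 65536 = 664
r = 552 / √(666 × 664) = 552 / 664.9992 ≈ 0.830

0.830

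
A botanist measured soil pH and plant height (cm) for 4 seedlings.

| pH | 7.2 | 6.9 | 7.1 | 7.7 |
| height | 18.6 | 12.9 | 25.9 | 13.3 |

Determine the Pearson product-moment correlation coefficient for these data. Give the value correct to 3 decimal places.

-0.255

n = 4, Σx = 28.9, Σy = 70.7, Σx² = 209.15, Σy² = 1360.07, Σxy = 509.23
nΣxy − ΣxΣy = 2036.92 − 2043.23 = -6.31
nΣx² − (Σx)² = 836.6 − 835.21 = 1.39; nΣy² − (Σy)² = 5440.28 − 4998.49 = 441.79
r = -6.31 / √(1.39 × 441.79) = -6.31 / 24.7808 ≈ -0.255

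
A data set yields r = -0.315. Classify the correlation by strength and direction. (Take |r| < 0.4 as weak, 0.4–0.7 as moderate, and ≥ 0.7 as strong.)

r = -0.315 < 0 so the relationship is negative.
|r| = 0.315, which falls in the weak range.

weak negative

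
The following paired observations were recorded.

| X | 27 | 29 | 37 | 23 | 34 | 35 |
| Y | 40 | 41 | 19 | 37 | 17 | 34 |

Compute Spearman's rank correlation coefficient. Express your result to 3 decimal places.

-0.600

Rank X: 2, 3, 6, 1, 4, 5
Rank Y: 5, 6, 2, 4, 1, 3
d = rank(X) − rank(Y): -3, -3, 4, -3, 3, 2; Σd² = 56
ρ = 1 − 6Σd² / [n(n²−1)] = 1 − 6×56 / (6×35) = 1 − 336/210 ≈ -0.600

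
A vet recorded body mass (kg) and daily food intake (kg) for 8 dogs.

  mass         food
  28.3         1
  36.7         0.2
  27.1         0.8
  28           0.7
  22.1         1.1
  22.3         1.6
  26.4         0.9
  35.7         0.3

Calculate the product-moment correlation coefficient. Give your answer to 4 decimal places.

-0.9207

n = 8, Σx = 226.6, Σy = 6.6, Σx² = 6623.34, Σy² = 6.84, Σxy = 171.38
nΣxy − ΣxΣy = 1371.04 − 1495.56 = -124.52
nΣx² − (Σx)² = 52986.72 − 51347.56 = 1639.16; nΣy² − (Σy)² = 54.72 − 43.56 = 11.16
r = -124.52 / √(1639.16 × 11.16) = -124.52 / 135.2517 ≈ -0.9207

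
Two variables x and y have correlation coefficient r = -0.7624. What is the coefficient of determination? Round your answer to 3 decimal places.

0.581

r² = (-0.7624)² = 0.581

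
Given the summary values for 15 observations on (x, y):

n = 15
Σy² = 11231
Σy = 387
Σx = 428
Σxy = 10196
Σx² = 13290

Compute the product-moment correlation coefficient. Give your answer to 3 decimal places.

-0.730

r = (nΣxy − ΣxΣy) / √[(nΣx² − (Σx)²)(nΣy² − (Σy)²)]
Numerator: 15×10196 − 428×387 = -12696
Denominator: √[(199350 − 183184)(168465 − 149769)] = √[16166 × 18696] = 17385.0377
r = -12696 / 17385.0377 ≈ -0.730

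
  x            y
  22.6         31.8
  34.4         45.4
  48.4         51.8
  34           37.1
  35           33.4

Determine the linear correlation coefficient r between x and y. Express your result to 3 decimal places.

0.836

n = 5, Σx = 174.4, Σy = 199.5, Σx² = 6417.68, Σy² = 8247.61, Σxy = 7217.96
nΣxy − ΣxΣy = 36089.8 − 34792.8 = 1297
nΣx² − (Σx)² = 32088.4 − 30415.36 = 1673.04; nΣy² − (Σy)² = 41238.05 − 39800.25 = 1437.8
r = 1297 / √(1673.04 × 1437.8) = 1297 / 1550.9664 ≈ 0.836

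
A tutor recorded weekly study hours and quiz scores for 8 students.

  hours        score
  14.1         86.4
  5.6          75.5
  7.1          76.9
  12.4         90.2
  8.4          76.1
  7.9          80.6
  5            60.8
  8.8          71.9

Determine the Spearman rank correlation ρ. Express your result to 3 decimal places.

Rank hours: 8, 2, 3, 7, 5, 4, 1, 6
Rank score: 7, 3, 5, 8, 4, 6, 1, 2
d = rank(hours) − rank(score): 1, -1, -2, -1, 1, -2, 0, 4; Σd² = 28
ρ = 1 − 6Σd² / [n(n²−1)] = 1 − 6×28 / (8×63) = 1 − 168/504 ≈ 0.667

0.667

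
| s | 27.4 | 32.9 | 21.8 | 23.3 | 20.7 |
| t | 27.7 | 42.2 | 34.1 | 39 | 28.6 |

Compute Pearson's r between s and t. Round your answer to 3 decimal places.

n = 5, Σs = 126.1, Σt = 171.6, Σs² = 3279.79, Σt² = 6049.9, Σst = 4391.46
nΣst − ΣsΣt = 21957.3 − 21638.76 = 318.54
nΣs² − (Σs)² = 16398.95 − 15901.21 = 497.74; nΣt² − (Σt)² = 30249.5 − 29446.56 = 802.94
r = 318.54 / √(497.74 × 802.94) = 318.54 / 632.1830 ≈ 0.504

0.504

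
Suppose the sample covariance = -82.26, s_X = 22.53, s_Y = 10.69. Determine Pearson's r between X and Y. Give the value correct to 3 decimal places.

-0.342

r = Cov(X,Y) / (s_X · s_Y) = -82.26 / (22.53 × 10.69)
  = -82.26 / 240.8457 ≈ -0.342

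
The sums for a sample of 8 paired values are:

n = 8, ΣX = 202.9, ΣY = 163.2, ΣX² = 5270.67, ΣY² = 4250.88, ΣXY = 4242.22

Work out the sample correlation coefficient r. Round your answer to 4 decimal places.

r = (nΣXY − ΣXΣY) / √[(nΣX² − (ΣX)²)(nΣY² − (ΣY)²)]
Numerator: 8×4242.22 − 202.9×163.2 = 824.48
Denominator: √[(42165.36 − 41168.41)(34007.04 − 26634.24)] = √[996.95 × 7372.8] = 2711.1461
r = 824.48 / 2711.1461 ≈ 0.3041

0.3041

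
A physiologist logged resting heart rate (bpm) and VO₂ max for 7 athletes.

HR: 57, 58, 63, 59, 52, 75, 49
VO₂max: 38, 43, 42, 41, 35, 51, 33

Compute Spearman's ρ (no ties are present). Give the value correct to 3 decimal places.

Rank HR: 3, 4, 6, 5, 2, 7, 1
Rank VO₂max: 3, 6, 5, 4, 2, 7, 1
d = rank(HR) − rank(VO₂max): 0, -2, 1, 1, 0, 0, 0; Σd² = 6
ρ = 1 − 6Σd² / [n(n²−1)] = 1 − 6×6 / (7×48) = 1 − 36/336 ≈ 0.893

0.893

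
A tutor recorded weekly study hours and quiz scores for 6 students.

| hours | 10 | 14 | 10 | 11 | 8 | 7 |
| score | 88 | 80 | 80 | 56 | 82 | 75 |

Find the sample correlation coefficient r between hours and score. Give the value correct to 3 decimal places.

-0.096

n = 6, Σx = 60, Σy = 461, Σx² = 630, Σy² = 36029, Σxy = 4597
nΣxy − ΣxΣy = 27582 − 27660 = -78
nΣx² − (Σx)² = 3780 − 3600 = 180; nΣy² − (Σy)² = 216174 − 212521 = 3653
r = -78 / √(180 × 3653) = -78 / 810.8884 ≈ -0.096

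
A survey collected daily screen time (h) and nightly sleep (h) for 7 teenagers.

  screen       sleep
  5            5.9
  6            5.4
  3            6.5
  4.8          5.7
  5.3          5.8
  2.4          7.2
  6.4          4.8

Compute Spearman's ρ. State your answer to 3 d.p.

-0.893

Rank screen: 4, 6, 2, 3, 5, 1, 7
Rank sleep: 5, 2, 6, 3, 4, 7, 1
d = rank(screen) − rank(sleep): -1, 4, -4, 0, 1, -6, 6; Σd² = 106
ρ = 1 − 6Σd² / [n(n²−1)] = 1 − 6×106 / (7×48) = 1 − 636/336 ≈ -0.893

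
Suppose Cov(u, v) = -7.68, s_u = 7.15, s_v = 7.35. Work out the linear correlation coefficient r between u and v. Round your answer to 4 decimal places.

r = Cov(u,v) / (s_u · s_v) = -7.68 / (7.15 × 7.35)
  = -7.68 / 52.5525 ≈ -0.1461

-0.1461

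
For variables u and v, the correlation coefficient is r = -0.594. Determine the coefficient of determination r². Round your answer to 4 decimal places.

r² = (-0.594)² = 0.3528

0.3528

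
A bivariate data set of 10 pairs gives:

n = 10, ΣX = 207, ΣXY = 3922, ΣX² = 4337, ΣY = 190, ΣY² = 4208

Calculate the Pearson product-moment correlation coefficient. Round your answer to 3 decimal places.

-0.062

r = (nΣXY − ΣXΣY) / √[(nΣX² − (ΣX)²)(nΣY² − (ΣY)²)]
Numerator: 10×3922 − 207×190 = -110
Denominator: √[(43370 − 42849)(42080 − 36100)] = √[521 × 5980] = 1765.1006
r = -110 / 1765.1006 ≈ -0.062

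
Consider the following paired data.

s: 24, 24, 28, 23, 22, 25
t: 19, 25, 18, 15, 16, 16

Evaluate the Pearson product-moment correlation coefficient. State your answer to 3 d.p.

n = 6, Σs = 146, Σt = 109, Σs² = 3574, Σt² = 2047, Σst = 2657
nΣst − ΣsΣt = 15942 − 15914 = 28
nΣs² − (Σs)² = 21444 − 21316 = 128; nΣt² − (Σt)² = 12282 − 11881 = 401
r = 28 / √(128 × 401) = 28 / 226.5568 ≈ 0.124

0.124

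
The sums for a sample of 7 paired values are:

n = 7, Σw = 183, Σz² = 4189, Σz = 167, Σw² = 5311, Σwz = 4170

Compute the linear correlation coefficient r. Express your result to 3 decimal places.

-0.596

r = (nΣwz − ΣwΣz) / √[(nΣw² − (Σw)²)(nΣz² − (Σz)²)]
Numerator: 7×4170 − 183×167 = -1371
Denominator: √[(37177 − 33489)(29323 − 27889)] = √[3688 × 1434] = 2299.6939
r = -1371 / 2299.6939 ≈ -0.596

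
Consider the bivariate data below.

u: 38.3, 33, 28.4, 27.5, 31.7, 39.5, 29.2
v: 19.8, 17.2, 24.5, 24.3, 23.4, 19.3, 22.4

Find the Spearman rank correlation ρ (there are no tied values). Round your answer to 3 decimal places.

Rank u: 6, 5, 2, 1, 4, 7, 3
Rank v: 3, 1, 7, 6, 5, 2, 4
d = rank(u) − rank(v): 3, 4, -5, -5, -1, 5, -1; Σd² = 102
ρ = 1 − 6Σd² / [n(n²−1)] = 1 − 6×102 / (7×48) = 1 − 612/336 ≈ -0.821

-0.821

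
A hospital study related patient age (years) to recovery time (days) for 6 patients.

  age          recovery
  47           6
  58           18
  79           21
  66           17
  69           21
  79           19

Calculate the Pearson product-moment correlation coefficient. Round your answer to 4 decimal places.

n = 6, Σx = 398, Σy = 102, Σx² = 27172, Σy² = 1892, Σxy = 7057
nΣxy − ΣxΣy = 42342 − 40596 = 1746
nΣx² − (Σx)² = 163032 − 158404 = 4628; nΣy² − (Σy)² = 11352 − 10404 = 948
r = 1746 / √(4628 × 948) = 1746 / 2094.5988 ≈ 0.8336

0.8336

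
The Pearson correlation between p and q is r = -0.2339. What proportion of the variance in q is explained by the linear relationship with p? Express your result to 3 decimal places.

r² = (-0.2339)² = 0.055

0.055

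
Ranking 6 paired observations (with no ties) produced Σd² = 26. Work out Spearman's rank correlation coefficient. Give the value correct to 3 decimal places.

0.257

ρ = 1 − 6Σd² / [n(n²−1)] = 1 − 6×26 / (6×35)
  = 1 − 156/210 = 1 − 0.7429 ≈ 0.257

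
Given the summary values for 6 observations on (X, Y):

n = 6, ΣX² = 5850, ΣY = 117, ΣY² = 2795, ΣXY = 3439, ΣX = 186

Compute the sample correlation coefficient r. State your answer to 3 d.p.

r = (nΣXY − ΣXΣY) / √[(nΣX² − (ΣX)²)(nΣY² − (ΣY)²)]
Numerator: 6×3439 − 186×117 = -1128
Denominator: √[(35100 − 34596)(16770 − 13689)] = √[504 × 3081] = 1246.1236
r = -1128 / 1246.1236 ≈ -0.905

-0.905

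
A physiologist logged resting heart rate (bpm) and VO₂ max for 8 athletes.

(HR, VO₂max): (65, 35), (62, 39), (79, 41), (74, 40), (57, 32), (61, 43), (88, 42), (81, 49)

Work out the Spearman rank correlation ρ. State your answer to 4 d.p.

Rank HR: 4, 3, 6, 5, 1, 2, 8, 7
Rank VO₂max: 2, 3, 5, 4, 1, 7, 6, 8
d = rank(HR) − rank(VO₂max): 2, 0, 1, 1, 0, -5, 2, -1; Σd² = 36
ρ = 1 − 6Σd² / [n(n²−1)] = 1 − 6×36 / (8×63) = 1 − 216/504 ≈ 0.5714

0.5714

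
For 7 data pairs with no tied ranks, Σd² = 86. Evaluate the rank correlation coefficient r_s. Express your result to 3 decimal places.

-0.536

ρ = 1 − 6Σd² / [n(n²−1)] = 1 − 6×86 / (7×48)
  = 1 − 516/336 = 1 − 1.5357 ≈ -0.536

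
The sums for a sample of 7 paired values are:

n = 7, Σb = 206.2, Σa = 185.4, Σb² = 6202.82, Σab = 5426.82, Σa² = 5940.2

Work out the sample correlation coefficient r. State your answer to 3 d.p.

r = (nΣab − ΣaΣb) / √[(nΣa² − (Σa)²)(nΣb² − (Σb)²)]
Numerator: 7×5426.82 − 185.4×206.2 = -241.74
Denominator: √[(41581.4 − 34373.16)(43419.74 − 42518.44)] = √[7208.24 × 901.3] = 2548.8795
r = -241.74 / 2548.8795 ≈ -0.095

-0.095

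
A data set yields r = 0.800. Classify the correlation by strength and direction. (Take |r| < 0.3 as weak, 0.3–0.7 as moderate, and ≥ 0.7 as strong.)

strong positive

r = 0.800 > 0 so the relationship is positive.
|r| = 0.800, which falls in the strong range.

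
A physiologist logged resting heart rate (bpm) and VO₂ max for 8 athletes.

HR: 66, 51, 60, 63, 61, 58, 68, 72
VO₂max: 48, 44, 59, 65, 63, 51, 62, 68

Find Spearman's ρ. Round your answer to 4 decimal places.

0.6429

Rank HR: 6, 1, 3, 5, 4, 2, 7, 8
Rank VO₂max: 2, 1, 4, 7, 6, 3, 5, 8
d = rank(HR) − rank(VO₂max): 4, 0, -1, -2, -2, -1, 2, 0; Σd² = 30
ρ = 1 − 6Σd² / [n(n²−1)] = 1 − 6×30 / (8×63) = 1 − 180/504 ≈ 0.6429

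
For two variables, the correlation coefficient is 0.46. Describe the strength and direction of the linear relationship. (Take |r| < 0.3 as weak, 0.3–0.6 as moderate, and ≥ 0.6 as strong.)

r = 0.46 > 0 so the relationship is positive.
|r| = 0.46, which falls in the moderate range.

moderate positive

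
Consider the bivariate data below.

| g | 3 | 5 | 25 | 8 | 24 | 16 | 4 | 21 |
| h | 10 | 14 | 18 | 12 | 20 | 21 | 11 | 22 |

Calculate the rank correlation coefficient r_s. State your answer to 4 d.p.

Rank g: 1, 3, 8, 4, 7, 5, 2, 6
Rank h: 1, 4, 5, 3, 6, 7, 2, 8
d = rank(g) − rank(h): 0, -1, 3, 1, 1, -2, 0, -2; Σd² = 20
ρ = 1 − 6Σd² / [n(n²−1)] = 1 − 6×20 / (8×63) = 1 − 120/504 ≈ 0.7619

0.7619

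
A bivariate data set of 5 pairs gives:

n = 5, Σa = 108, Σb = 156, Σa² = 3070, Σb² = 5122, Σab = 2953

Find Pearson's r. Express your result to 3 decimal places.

-0.961

r = (nΣab − ΣaΣb) / √[(nΣa² − (Σa)²)(nΣb² − (Σb)²)]
Numerator: 5×2953 − 108×156 = -2083
Denominator: √[(15350 − 11664)(25610 − 24336)] = √[3686 × 1274] = 2167.0173
r = -2083 / 2167.0173 ≈ -0.961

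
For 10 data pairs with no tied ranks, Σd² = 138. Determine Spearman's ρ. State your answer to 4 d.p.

0.1636

ρ = 1 − 6Σd² / [n(n²−1)] = 1 − 6×138 / (10×99)
  = 1 − 828/990 = 1 − 0.83636 ≈ 0.1636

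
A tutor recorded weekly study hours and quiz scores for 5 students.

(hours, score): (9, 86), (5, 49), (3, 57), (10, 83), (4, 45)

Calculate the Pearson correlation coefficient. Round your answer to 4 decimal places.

0.9014

n = 5, Σx = 31, Σy = 320, Σx² = 231, Σy² = 21960, Σxy = 2200
nΣxy − ΣxΣy = 11000 − 9920 = 1080
nΣx² − (Σx)² = 1155 − 961 = 194; nΣy² − (Σy)² = 109800 − 102400 = 7400
r = 1080 / √(194 × 7400) = 1080 / 1198.1653 ≈ 0.9014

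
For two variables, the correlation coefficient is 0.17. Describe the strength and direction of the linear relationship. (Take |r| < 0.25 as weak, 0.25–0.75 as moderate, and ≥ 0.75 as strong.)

r = 0.17 > 0 so the relationship is positive.
|r| = 0.17, which falls in the weak range.

weak positive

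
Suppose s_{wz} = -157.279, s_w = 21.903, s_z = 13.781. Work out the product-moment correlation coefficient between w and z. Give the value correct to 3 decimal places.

-0.521

r = Cov(w,z) / (s_w · s_z) = -157.279 / (21.903 × 13.781)
  = -157.279 / 301.8452 ≈ -0.521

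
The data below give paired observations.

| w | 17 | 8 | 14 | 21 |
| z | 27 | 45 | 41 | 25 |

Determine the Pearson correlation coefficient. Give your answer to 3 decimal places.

n = 4, Σw = 60, Σz = 138, Σw² = 990, Σz² = 5060, Σwz = 1918
nΣwz − ΣwΣz = 7672 − 8280 = -608
nΣw² − (Σw)² = 3960 − 3600 = 360; nΣz² − (Σz)² = 20240 − 19044 = 1196
r = -608 / √(360 × 1196) = -608 / 656.1707 ≈ -0.927

-0.927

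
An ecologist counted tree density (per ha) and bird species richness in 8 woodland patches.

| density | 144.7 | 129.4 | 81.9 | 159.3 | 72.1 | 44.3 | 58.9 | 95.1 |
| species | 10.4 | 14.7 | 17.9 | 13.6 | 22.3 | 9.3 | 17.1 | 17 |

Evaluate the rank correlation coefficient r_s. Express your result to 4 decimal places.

-0.2381

Rank density: 7, 6, 4, 8, 3, 1, 2, 5
Rank species: 2, 4, 7, 3, 8, 1, 6, 5
d = rank(density) − rank(species): 5, 2, -3, 5, -5, 0, -4, 0; Σd² = 104
ρ = 1 − 6Σd² / [n(n²−1)] = 1 − 6×104 / (8×63) = 1 − 624/504 ≈ -0.2381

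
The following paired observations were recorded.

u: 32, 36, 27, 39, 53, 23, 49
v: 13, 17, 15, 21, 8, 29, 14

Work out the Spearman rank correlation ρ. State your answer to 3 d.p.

-0.571

Rank u: 3, 4, 2, 5, 7, 1, 6
Rank v: 2, 5, 4, 6, 1, 7, 3
d = rank(u) − rank(v): 1, -1, -2, -1, 6, -6, 3; Σd² = 88
ρ = 1 − 6Σd² / [n(n²−1)] = 1 − 6×88 / (7×48) = 1 − 528/336 ≈ -0.571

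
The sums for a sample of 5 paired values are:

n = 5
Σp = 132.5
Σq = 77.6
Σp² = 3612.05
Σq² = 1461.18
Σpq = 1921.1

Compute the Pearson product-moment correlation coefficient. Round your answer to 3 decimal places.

-0.841

r = (nΣpq − ΣpΣq) / √[(nΣp² − (Σp)²)(nΣq² − (Σq)²)]
Numerator: 5×1921.1 − 132.5×77.6 = -676.5
Denominator: √[(18060.25 − 17556.25)(7305.9 − 6021.76)] = √[504 × 1284.14] = 804.4915
r = -676.5 / 804.4915 ≈ -0.841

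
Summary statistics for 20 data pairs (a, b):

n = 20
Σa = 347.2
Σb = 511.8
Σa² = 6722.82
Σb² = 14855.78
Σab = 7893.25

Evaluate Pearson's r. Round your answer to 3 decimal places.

-0.897

r = (nΣab − ΣaΣb) / √[(nΣa² − (Σa)²)(nΣb² − (Σb)²)]
Numerator: 20×7893.25 − 347.2×511.8 = -19831.96
Denominator: √[(134456.4 − 120547.84)(297115.6 − 261939.24)] = √[13908.56 × 35176.36] = 22119.0532
r = -19831.96 / 22119.0532 ≈ -0.897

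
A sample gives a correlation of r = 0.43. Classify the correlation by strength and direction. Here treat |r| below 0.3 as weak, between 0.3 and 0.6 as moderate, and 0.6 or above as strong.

r = 0.43 > 0 so the relationship is positive.
|r| = 0.43, which falls in the moderate range.

moderate positive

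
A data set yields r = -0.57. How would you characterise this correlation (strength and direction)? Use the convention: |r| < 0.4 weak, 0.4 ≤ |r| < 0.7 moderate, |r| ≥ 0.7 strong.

moderate negative

r = -0.57 < 0 so the relationship is negative.
|r| = 0.57, which falls in the moderate range.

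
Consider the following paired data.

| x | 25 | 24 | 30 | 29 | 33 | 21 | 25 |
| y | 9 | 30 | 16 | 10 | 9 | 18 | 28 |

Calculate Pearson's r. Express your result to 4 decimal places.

n = 7, Σx = 187, Σy = 120, Σx² = 5097, Σy² = 2526, Σxy = 3090
nΣxy − ΣxΣy = 21630 − 22440 = -810
nΣx² − (Σx)² = 35679 − 34969 = 710; nΣy² − (Σy)² = 17682 − 14400 = 3282
r = -810 / √(710 × 3282) = -810 / 1526.5058 ≈ -0.5306

-0.5306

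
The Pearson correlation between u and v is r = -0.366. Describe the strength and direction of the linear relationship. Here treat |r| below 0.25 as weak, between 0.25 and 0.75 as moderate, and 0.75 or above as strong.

moderate negative

r = -0.366 < 0 so the relationship is negative.
|r| = 0.366, which falls in the moderate range.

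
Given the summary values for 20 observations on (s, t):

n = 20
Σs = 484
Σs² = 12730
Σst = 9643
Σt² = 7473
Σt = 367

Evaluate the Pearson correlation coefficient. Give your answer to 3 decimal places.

0.879

r = (nΣst − ΣsΣt) / √[(nΣs² − (Σs)²)(nΣt² − (Σt)²)]
Numerator: 20×9643 − 484×367 = 15232
Denominator: √[(254600 − 234256)(149460 − 134689)] = √[20344 × 14771] = 17334.9711
r = 15232 / 17334.9711 ≈ 0.879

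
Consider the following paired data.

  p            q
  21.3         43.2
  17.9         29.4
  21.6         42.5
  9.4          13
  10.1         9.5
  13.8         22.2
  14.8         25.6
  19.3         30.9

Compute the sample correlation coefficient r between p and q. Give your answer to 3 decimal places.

0.975

n = 8, Σp = 128.2, Σq = 216.3, Σp² = 2213, Σq² = 6899.11, Σpq = 3864.18
nΣpq − ΣpΣq = 30913.44 − 27729.66 = 3183.78
nΣp² − (Σp)² = 17704 − 16435.24 = 1268.76; nΣq² − (Σq)² = 55192.88 − 46785.69 = 8407.19
r = 3183.78 / √(1268.76 × 8407.19) = 3183.78 / 3265.9924 ≈ 0.975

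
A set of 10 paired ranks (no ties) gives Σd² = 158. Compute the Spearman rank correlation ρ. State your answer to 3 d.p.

0.042

ρ = 1 − 6Σd² / [n(n²−1)] = 1 − 6×158 / (10×99)
  = 1 − 948/990 = 1 − 0.9576 ≈ 0.042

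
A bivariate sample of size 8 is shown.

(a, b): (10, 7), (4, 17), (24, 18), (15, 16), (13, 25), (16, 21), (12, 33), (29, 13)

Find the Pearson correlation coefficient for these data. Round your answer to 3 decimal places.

-0.144

n = 8, Σa = 123, Σb = 150, Σa² = 2327, Σb² = 3242, Σab = 2244
nΣab − ΣaΣb = 17952 − 18450 = -498
nΣa² − (Σa)² = 18616 − 15129 = 3487; nΣb² − (Σb)² = 25936 − 22500 = 3436
r = -498 / √(3487 × 3436) = -498 / 3461.4061 ≈ -0.144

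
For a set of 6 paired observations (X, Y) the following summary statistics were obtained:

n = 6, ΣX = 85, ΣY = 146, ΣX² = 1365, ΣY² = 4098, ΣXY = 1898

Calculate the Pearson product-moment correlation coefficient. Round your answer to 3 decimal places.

r = (nΣXY − ΣXΣY) / √[(nΣX² − (ΣX)²)(nΣY² − (ΣY)²)]
Numerator: 6×1898 − 85×146 = -1022
Denominator: √[(8190 − 7225)(24588 − 21316)] = √[965 × 3272] = 1776.9299
r = -1022 / 1776.9299 ≈ -0.575

-0.575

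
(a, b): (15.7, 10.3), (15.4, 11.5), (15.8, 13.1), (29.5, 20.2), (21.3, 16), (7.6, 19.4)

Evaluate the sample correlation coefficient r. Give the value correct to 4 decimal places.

0.2760

n = 6, Σa = 105.3, Σb = 90.5, Σa² = 2114.99, Σb² = 1450.35, Σab = 1629.93
nΣab − ΣaΣb = 9779.58 − 9529.65 = 249.93
nΣa² − (Σa)² = 12689.94 − 11088.09 = 1601.85; nΣb² − (Σb)² = 8702.1 − 8190.25 = 511.85
r = 249.93 / √(1601.85 × 511.85) = 249.93 / 905.4871 ≈ 0.2760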